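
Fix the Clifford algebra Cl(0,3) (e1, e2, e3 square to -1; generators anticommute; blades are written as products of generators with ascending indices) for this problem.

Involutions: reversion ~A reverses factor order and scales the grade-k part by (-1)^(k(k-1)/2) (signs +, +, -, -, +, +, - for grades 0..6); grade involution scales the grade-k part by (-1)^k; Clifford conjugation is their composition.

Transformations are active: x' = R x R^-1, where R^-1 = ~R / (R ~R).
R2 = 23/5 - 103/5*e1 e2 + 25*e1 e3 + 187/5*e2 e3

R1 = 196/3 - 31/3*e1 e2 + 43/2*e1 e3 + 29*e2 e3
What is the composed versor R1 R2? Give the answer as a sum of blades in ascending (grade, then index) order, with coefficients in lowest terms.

Distribute over the terms of R1 (each basis-blade product reordered to ascending indices, repeated generators contracted through their squares):
(196/3) R2 = 4508/15 - 20188/15*e1 e2 + 4900/3*e1 e3 + 36652/15*e2 e3
(-31/3*e1 e2) R2 = -3193/15 - 713/15*e1 e2 + 5797/15*e1 e3 - 775/3*e2 e3
(43/2*e1 e3) R2 = -1075/2 + 8041/10*e1 e2 + 989/10*e1 e3 + 4429/10*e2 e3
(29*e2 e3) R2 = -5423/5 - 725*e1 e2 - 2987/5*e1 e3 + 667/5*e2 e3
Summing the partial products and collecting blades:
Answer: -46033/30 - 13143/10*e1 e2 + 15213/10*e1 e3 + 82843/30*e2 e3


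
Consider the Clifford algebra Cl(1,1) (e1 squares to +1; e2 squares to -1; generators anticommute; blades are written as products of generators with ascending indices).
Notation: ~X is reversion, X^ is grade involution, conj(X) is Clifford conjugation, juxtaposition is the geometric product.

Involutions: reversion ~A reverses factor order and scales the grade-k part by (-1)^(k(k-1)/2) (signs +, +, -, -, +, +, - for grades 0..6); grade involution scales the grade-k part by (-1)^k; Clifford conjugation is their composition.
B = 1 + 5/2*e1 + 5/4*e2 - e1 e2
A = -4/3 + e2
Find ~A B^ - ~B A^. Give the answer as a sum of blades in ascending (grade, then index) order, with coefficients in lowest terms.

first term: -1/12 + 7/3*e1 + 8/3*e2 + 23/6*e1 e2
second term: -1/12 - 7/3*e1 - 8/3*e2 - 23/6*e1 e2
Answer: 14/3*e1 + 16/3*e2 + 23/3*e1 e2


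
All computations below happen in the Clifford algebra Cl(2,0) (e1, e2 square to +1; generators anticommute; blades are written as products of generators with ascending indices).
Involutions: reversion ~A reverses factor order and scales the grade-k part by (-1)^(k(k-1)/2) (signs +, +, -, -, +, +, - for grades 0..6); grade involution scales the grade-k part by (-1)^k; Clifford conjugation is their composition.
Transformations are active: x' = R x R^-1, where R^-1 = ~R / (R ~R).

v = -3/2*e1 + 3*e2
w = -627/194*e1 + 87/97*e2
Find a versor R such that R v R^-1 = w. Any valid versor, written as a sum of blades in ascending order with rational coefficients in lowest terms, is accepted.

R = v + w = -459/97*e1 + 378/97*e2 works: the equal norms (45/4) guarantee its sandwich swaps v into w.
Answer: -459/97*e1 + 378/97*e2


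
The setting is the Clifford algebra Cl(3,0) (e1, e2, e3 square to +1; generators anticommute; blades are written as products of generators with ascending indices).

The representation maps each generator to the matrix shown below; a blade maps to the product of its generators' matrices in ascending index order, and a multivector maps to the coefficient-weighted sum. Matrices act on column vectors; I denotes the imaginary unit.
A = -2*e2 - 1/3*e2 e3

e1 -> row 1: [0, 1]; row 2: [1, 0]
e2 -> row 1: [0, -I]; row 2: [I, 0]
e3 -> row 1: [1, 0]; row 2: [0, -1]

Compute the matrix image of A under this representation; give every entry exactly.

Bivector images (products of the table entries): rho(e2 e3) = rho(e2)rho(e3) = row 1: [0, I]; row 2: [I, 0].
M = (-2)*rho(e2) + (-1/3)*rho(e2 e3), summed entrywise:
Answer: row 1: [0, 5*I/3]; row 2: [-7*I/3, 0]


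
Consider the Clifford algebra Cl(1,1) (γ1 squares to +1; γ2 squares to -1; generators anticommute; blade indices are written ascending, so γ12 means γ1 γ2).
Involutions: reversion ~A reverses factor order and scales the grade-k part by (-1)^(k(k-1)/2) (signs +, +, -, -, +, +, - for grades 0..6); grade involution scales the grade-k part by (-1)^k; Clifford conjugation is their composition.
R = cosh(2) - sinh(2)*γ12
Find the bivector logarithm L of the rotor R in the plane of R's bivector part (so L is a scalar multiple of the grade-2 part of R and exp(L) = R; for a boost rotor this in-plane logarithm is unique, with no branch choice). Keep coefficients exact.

The scalar part of R is cosh(2), so cosh pins the rapidity up to sign — the sign comes from the bivector part; dividing that part by sinh of the rapidity yields the plane, and the in-plane L = rapidity * plane is unique because the two sign choices cancel.
Concretely: cosh(rapidity) = cosh(2) gives rapidity = ±2, and since rapidity/sinh(rapidity) is even the sign is immaterial: L = (rapidity/sinh(rapidity)) * <R>_2 = (2/sinh(2)) * <R>_2.
Answer: -2*γ12


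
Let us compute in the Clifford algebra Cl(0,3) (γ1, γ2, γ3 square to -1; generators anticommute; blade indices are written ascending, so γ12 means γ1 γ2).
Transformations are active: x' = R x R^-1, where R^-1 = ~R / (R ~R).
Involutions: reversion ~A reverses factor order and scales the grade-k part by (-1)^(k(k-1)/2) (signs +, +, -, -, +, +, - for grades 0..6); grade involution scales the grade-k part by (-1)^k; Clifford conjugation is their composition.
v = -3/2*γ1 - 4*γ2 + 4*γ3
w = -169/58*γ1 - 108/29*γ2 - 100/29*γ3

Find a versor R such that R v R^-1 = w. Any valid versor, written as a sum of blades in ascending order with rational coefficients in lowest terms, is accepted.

A norm check does it: q(v) = q(w) = -137/4, hence R = v + w = -128/29*γ1 - 224/29*γ2 + 16/29*γ3 realises the map — parallel part kept, (v - w)/2 negated, v carried to w.
Answer: -128/29*γ1 - 224/29*γ2 + 16/29*γ3


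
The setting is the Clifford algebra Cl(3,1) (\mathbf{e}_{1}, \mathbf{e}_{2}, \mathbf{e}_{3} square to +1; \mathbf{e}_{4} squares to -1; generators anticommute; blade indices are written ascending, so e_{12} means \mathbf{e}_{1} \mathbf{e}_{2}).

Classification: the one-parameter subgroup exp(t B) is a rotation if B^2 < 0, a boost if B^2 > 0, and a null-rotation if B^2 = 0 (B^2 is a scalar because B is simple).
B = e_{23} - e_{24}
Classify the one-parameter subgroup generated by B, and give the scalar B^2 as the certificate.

B^2 term by term: the squares give (1)^2*(e_{23})^2 + (-1)^2*(e_{24})^2 = 1*(-1) + 1*(+1) = 0 (each basis 2-blade squares to minus the product of its generators' squares); cross terms between blades sharing an index anticommute and cancel. So B^2 = 0.
Answer: null-rotation, certificate B^2 = 0. The scalar 0 is the complete invariant here: its sign names the subgroup type.


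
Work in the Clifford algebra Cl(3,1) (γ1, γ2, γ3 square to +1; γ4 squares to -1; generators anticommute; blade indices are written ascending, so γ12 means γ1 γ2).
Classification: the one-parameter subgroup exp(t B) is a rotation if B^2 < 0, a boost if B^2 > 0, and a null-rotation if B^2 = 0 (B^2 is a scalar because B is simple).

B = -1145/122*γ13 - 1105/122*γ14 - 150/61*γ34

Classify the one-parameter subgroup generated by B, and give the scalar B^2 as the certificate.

B^2 term by term: the squares give (-1145/122)^2*(γ13)^2 + (-1105/122)^2*(γ14)^2 + (-150/61)^2*(γ34)^2 = 1311025/14884*(-1) + 1221025/14884*(+1) + 22500/3721*(+1) = 0 (each basis 2-blade squares to minus the product of its generators' squares); cross terms between blades sharing an index anticommute and cancel. So B^2 = 0.
Answer: null-rotation, certificate B^2 = 0. Key observation: B^2 = 0 is a conjugation invariant, so its sign decides the class regardless of the surface form of B.


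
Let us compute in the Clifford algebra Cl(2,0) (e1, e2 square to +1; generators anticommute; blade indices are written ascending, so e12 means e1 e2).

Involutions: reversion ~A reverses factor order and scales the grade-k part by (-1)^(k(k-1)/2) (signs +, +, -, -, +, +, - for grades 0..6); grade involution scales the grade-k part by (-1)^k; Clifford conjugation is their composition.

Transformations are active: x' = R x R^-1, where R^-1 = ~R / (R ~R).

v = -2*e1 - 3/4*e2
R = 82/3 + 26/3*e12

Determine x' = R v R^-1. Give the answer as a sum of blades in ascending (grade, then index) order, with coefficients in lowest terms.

~R = 82/3 - 26/3*e12, and R ~R = 7400/9, so R^-1 = ~R / (7400/9).
R v = -367/6*e1 - 19/6*e2
Answer: -7647/3700*e1 + 499/925*e2


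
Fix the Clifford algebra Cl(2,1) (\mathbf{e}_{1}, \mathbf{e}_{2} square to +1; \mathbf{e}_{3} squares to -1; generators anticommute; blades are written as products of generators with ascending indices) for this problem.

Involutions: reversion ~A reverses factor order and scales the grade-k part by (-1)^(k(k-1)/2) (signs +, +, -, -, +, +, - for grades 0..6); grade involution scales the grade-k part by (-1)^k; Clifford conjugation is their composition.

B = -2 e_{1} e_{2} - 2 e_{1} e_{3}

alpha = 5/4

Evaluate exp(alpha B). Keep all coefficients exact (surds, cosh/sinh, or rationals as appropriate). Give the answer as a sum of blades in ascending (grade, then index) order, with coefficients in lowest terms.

B^2 term by term: the squares give (-2)^2*(e_{1} e_{2})^2 + (-2)^2*(e_{1} e_{3})^2 = 4*(-1) + 4*(+1) = 0 (each basis 2-blade squares to minus the product of its generators' squares); cross terms between blades sharing an index anticommute and cancel. So B^2 = 0.
B^2 = 0, so the series truncates immediately: exp(alpha B) = 1 + alpha B (parabolic case).
Answer: 1 - \frac{5}{2} e_{1} e_{2} - \frac{5}{2} e_{1} e_{3}


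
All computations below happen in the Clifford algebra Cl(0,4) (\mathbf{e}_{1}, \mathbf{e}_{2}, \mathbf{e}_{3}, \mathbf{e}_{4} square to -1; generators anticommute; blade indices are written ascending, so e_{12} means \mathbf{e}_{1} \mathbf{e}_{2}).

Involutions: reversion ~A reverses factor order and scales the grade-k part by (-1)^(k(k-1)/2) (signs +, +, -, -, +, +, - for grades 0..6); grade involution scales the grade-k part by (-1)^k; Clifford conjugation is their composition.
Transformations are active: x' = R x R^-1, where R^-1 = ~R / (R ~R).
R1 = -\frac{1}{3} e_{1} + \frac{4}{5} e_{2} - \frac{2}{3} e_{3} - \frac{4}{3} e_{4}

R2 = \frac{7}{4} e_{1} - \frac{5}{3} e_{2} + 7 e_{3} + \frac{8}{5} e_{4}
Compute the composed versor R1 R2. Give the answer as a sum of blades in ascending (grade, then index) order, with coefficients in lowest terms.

Distribute over the terms of R1 (each basis-blade product reordered to ascending indices, repeated generators contracted through their squares):
(-\frac{1}{3} e_{1}) R2 = \frac{7}{12} + \frac{5}{9} e_{12} - \frac{7}{3} e_{13} - \frac{8}{15} e_{14}
(\frac{4}{5} e_{2}) R2 = \frac{4}{3} - \frac{7}{5} e_{12} + \frac{28}{5} e_{23} + \frac{32}{25} e_{24}
(-\frac{2}{3} e_{3}) R2 = \frac{14}{3} + \frac{7}{6} e_{13} - \frac{10}{9} e_{23} - \frac{16}{15} e_{34}
(-\frac{4}{3} e_{4}) R2 = \frac{32}{15} + \frac{7}{3} e_{14} - \frac{20}{9} e_{24} + \frac{28}{3} e_{34}
Summing the partial products and collecting blades:
Answer: \frac{523}{60} - \frac{38}{45} e_{12} - \frac{7}{6} e_{13} + \frac{9}{5} e_{14} + \frac{202}{45} e_{23} - \frac{212}{225} e_{24} + \frac{124}{15} e_{34}


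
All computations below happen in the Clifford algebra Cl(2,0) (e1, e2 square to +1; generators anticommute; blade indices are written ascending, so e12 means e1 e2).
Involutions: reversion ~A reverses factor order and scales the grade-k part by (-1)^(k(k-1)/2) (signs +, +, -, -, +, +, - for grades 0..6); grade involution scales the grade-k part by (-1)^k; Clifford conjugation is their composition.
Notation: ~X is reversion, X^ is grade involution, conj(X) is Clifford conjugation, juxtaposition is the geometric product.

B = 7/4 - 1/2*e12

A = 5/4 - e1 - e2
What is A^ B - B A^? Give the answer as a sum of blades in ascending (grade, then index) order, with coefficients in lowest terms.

first term: 35/16 + 9/4*e1 + 5/4*e2 - 5/8*e12
second term: 35/16 + 5/4*e1 + 9/4*e2 - 5/8*e12
Answer: e1 - e2


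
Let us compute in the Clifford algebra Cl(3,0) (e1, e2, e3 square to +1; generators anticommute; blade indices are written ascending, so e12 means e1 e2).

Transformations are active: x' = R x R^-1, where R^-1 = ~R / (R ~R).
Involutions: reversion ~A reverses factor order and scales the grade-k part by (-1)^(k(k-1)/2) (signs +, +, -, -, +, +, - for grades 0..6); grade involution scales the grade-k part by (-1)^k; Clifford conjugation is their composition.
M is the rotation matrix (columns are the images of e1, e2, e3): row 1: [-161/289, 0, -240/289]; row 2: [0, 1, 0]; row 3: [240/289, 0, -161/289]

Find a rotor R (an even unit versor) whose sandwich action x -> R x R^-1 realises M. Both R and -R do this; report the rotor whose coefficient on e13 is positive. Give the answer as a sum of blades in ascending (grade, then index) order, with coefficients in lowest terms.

Method: write R = a + b12*e12 + b13*e13 + b23*e23 with a^2 + b12^2 + b13^2 + b23^2 = 1 (so R^-1 = ~R). Expanding the columns R e_j ~R gives tr M = 4a^2 - 1 and, from the antisymmetric part, M21 - M12 = -4a*b12, M13 - M31 = 4a*b13, M32 - M23 = -4a*b23.
Here tr M = -33/289, so a^2 = (1 + tr M)/4 = 64/289 and a = ±8/17. Taking a = 8/17: M21 - M12 = 0, M13 - M31 = -480/289, M32 - M23 = 0, giving b12 = 0, b13 = -15/17, b23 = 0, i.e. R = 8/17 - 15/17*e13.
Its e13 coefficient is negative, so report the other preimage -R.
Answer: -8/17 + 15/17*e13. Why the constraint matters: R and -R act identically through the sandwich — M has trace -33/289 either way — so only the sign condition on e13 picks one of the two preimages.


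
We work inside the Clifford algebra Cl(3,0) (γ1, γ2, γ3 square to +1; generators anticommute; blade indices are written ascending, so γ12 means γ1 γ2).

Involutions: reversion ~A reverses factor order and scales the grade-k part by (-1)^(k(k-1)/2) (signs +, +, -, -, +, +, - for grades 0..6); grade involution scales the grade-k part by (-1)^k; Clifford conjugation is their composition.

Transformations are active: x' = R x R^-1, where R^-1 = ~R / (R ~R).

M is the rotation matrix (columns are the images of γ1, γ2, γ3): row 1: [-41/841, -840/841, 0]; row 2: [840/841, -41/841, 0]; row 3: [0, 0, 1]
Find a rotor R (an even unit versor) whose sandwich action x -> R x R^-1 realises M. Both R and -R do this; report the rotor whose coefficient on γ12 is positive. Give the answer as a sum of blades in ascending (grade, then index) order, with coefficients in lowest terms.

Method: write R = a + b12*γ12 + b13*γ13 + b23*γ23 with a^2 + b12^2 + b13^2 + b23^2 = 1 (so R^-1 = ~R). Expanding the columns R e_j ~R gives tr M = 4a^2 - 1 and, from the antisymmetric part, M21 - M12 = -4a*b12, M13 - M31 = 4a*b13, M32 - M23 = -4a*b23.
Here tr M = 759/841, so a^2 = (1 + tr M)/4 = 400/841 and a = ±20/29. Taking a = 20/29: M21 - M12 = 1680/841, M13 - M31 = 0, M32 - M23 = 0, giving b12 = -21/29, b13 = 0, b23 = 0, i.e. R = 20/29 - 21/29*γ12.
Its γ12 coefficient is negative, so report the other preimage -R.
Answer: -20/29 + 21/29*γ12. Sheet selection: the two-to-one cover makes ±R indistinguishable at the matrix level (trace 759/841), so uniqueness comes from the required sign on γ12.


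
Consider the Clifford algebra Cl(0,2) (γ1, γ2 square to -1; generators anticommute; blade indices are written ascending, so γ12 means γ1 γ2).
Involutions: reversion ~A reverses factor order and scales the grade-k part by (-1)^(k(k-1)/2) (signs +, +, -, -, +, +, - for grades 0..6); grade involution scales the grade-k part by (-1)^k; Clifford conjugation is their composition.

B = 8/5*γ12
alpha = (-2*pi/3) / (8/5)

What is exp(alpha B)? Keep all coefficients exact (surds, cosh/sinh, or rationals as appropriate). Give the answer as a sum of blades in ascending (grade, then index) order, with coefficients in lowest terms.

B^2 = (8/5)^2*(γ12)^2 = 64/25*(-1) = -64/25 (a basis 2-blade squares to minus the product of its generators' squares).
B^2 = -64/25 — since the square is negative, the closed form is circular: l = 8/5, alpha*l = -2*pi/3, so exp(alpha B) = cos(-2*pi/3) + (sin(-2*pi/3)/(8/5))*B = -1/2 + (-5*sqrt(3)/16)*B.
Answer: -1/2 - sqrt(3)/2*γ12


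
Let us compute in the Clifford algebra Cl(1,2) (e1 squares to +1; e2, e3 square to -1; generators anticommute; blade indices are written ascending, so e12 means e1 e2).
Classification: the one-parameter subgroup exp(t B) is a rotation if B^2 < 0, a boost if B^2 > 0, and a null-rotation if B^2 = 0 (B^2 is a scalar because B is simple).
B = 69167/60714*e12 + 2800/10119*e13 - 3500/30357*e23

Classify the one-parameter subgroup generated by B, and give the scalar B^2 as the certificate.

B^2 term by term: the squares give (69167/60714)^2*(e12)^2 + (2800/10119)^2*(e13)^2 + (-3500/30357)^2*(e23)^2 = 4784073889/3686189796*(+1) + 7840000/102394161*(+1) + 12250000/921547449*(-1) = 49/36 (each basis 2-blade squares to minus the product of its generators' squares); cross terms between blades sharing an index anticommute and cancel. So B^2 = 49/36.
Answer: boost, certificate B^2 = 49/36. The class reads off the invariant scalar 49/36 directly.


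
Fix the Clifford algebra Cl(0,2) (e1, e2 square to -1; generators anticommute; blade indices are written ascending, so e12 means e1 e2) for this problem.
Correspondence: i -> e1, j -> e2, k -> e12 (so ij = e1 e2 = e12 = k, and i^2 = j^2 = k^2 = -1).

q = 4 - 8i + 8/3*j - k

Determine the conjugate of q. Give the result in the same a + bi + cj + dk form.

In blades: q = 4 - 8*e1 + 8/3*e2 - e12.
Conjugation here is Clifford conjugation: the scalar is fixed and the grade-1 and grade-2 blades all flip sign, giving 4 + 8*e1 - 8/3*e2 + e12; translating back:
Answer: 4 + 8i - 8/3*j + k


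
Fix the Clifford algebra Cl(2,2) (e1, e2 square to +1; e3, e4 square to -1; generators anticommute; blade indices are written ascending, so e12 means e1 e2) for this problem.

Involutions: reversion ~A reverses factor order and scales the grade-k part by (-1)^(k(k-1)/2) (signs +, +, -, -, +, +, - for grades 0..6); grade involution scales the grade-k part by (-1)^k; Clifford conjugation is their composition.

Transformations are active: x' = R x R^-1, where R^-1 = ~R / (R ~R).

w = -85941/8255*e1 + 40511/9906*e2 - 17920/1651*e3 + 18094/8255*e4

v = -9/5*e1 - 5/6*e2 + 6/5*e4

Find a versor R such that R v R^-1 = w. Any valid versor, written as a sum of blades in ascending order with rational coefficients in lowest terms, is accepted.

Why this works: both vectors square to 449/180, so q(v) = q(w) and R = v + w = -20160/1651*e1 + 5376/1651*e2 - 17920/1651*e3 + 5600/1651*e4 carries v to w — its own direction survives, the complement (v - w)/2 flips.
Answer: -20160/1651*e1 + 5376/1651*e2 - 17920/1651*e3 + 5600/1651*e4


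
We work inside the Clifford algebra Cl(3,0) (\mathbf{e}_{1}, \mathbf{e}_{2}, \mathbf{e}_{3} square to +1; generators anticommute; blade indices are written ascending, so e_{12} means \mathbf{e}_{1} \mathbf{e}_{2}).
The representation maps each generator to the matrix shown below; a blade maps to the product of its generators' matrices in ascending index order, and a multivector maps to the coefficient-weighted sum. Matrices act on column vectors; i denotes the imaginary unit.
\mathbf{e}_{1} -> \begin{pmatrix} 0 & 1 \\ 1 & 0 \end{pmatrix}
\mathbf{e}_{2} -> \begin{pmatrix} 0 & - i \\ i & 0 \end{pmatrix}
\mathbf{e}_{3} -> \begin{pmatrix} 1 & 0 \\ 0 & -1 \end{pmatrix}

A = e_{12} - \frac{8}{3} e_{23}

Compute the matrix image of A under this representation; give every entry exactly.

Bivector images (products of the table entries): rho(e_{12}) = rho(\mathbf{e}_{1})rho(\mathbf{e}_{2}) = \begin{pmatrix} i & 0 \\ 0 & - i \end{pmatrix}; rho(e_{23}) = rho(\mathbf{e}_{2})rho(\mathbf{e}_{3}) = \begin{pmatrix} 0 & i \\ i & 0 \end{pmatrix}.
M = (1)*rho(e_{12}) + (-\frac{8}{3})*rho(e_{23}), summed entrywise:
Answer: \begin{pmatrix} i & - \frac{8 i}{3} \\ - \frac{8 i}{3} & - i \end{pmatrix}


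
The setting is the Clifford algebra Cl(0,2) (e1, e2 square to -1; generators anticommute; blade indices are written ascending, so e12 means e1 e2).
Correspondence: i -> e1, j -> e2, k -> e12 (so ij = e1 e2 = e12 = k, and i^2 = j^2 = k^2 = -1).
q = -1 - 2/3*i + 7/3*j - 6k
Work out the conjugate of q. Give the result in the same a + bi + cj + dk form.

In blades: q = -1 - 2/3*e1 + 7/3*e2 - 6*e12.
Conjugation here is Clifford conjugation: the scalar is fixed and the grade-1 and grade-2 blades all flip sign, giving -1 + 2/3*e1 - 7/3*e2 + 6*e12; translating back:
Answer: -1 + 2/3*i - 7/3*j + 6k


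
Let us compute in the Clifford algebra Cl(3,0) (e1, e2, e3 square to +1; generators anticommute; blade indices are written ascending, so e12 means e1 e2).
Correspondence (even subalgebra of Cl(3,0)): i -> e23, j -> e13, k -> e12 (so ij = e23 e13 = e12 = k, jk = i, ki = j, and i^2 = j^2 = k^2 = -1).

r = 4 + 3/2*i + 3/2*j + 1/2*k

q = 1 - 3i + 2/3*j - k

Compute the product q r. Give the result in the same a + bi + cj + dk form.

In blades: q = 1 - e12 + 2/3*e13 - 3*e23, r = 4 + 1/2*e12 + 3/2*e13 + 3/2*e23.
Distribute q over r term by term (generator squares from the signature, products reordered to ascending indices): (1)*r = 4 + 1/2*e12 + 3/2*e13 + 3/2*e23; (-e12)*r = 1/2 - 4*e12 - 3/2*e13 + 3/2*e23; (2/3*e13)*r = -1 - e12 + 8/3*e13 + 1/3*e23; (-3*e23)*r = 9/2 - 9/2*e12 + 3/2*e13 - 12*e23.
Sum: 8 - 9*e12 + 25/6*e13 - 26/3*e23; translating back through the correspondence:
Answer: 8 - 26/3*i + 25/6*j - 9k


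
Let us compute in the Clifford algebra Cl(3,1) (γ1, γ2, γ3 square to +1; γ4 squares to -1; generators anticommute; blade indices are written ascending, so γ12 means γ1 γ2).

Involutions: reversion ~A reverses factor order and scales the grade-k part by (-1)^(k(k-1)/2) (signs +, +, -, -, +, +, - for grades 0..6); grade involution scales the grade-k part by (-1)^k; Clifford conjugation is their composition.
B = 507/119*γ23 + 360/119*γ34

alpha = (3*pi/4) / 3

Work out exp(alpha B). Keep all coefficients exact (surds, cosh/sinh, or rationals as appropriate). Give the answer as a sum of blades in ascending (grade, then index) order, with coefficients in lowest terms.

B^2 term by term: the squares give (507/119)^2*(γ23)^2 + (360/119)^2*(γ34)^2 = 257049/14161*(-1) + 129600/14161*(+1) = -9 (each basis 2-blade squares to minus the product of its generators' squares); cross terms between blades sharing an index anticommute and cancel. So B^2 = -9.
B^2 = -9 — the series telescopes trigonometrically here: l = 3, alpha*l = 3*pi/4, so exp(alpha B) = cos(3*pi/4) + (sin(3*pi/4)/3)*B = -sqrt(2)/2 + (sqrt(2)/6)*B.
Answer: -sqrt(2)/2 + 169*sqrt(2)/238*γ23 + 60*sqrt(2)/119*γ34


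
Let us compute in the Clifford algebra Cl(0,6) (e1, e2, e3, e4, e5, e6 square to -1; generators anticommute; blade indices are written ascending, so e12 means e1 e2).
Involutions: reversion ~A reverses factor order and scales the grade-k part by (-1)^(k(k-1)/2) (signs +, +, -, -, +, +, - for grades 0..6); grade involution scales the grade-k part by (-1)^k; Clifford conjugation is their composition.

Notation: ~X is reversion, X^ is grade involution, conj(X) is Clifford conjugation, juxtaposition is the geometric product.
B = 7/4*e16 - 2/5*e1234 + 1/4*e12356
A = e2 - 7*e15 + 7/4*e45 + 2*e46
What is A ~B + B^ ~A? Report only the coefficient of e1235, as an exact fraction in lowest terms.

first term: 7/2*e14 + 49/4*e56 + 7/4*e126 - 2/5*e134 + 7/4*e236 - 7/10*e1235 - 4/5*e1236 + 1/4*e1356 - 49/16*e1456 - 14/5*e2345 + 1/2*e12345 - 7/16*e12346
second term: -7/2*e14 - 49/4*e56 - 7/4*e126 + 2/5*e134 + 7/4*e236 - 7/10*e1235 - 4/5*e1236 - 1/4*e1356 - 49/16*e1456 - 14/5*e2345 - 1/2*e12345 + 7/16*e12346
Answer: -7/5


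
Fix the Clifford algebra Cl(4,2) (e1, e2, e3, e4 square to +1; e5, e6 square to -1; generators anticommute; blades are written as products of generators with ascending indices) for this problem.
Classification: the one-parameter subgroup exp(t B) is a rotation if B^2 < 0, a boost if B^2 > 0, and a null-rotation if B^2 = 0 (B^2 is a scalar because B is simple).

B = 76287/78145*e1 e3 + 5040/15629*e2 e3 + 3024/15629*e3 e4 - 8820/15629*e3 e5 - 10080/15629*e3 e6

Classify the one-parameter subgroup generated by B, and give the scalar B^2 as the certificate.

B^2 term by term: the squares give (76287/78145)^2*(e1 e3)^2 + (5040/15629)^2*(e2 e3)^2 + (3024/15629)^2*(e3 e4)^2 + (-8820/15629)^2*(e3 e5)^2 + (-10080/15629)^2*(e3 e6)^2 = 5819706369/6106641025*(-1) + 25401600/244265641*(-1) + 9144576/244265641*(-1) + 77792400/244265641*(+1) + 101606400/244265641*(+1) = -9/25 (each basis 2-blade squares to minus the product of its generators' squares); cross terms between blades sharing an index anticommute and cancel. So B^2 = -9/25.
Answer: rotation, certificate B^2 = -9/25. Note: conjugating B changes its blade decomposition but never the scalar B^2 = -9/25, whose sign settles the classification.


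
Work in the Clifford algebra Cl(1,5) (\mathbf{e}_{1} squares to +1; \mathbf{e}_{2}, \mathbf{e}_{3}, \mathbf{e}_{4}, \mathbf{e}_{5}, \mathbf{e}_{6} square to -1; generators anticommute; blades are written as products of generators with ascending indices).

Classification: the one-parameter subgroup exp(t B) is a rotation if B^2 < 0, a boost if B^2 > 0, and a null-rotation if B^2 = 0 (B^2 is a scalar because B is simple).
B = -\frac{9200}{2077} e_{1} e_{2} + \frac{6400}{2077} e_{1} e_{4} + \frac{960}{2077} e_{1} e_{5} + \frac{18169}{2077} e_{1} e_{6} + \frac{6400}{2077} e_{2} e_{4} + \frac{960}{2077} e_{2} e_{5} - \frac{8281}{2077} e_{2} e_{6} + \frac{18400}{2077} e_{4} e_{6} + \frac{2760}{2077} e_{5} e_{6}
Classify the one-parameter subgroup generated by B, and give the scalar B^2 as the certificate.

B^2 term by term: the squares give (-\frac{9200}{2077})^2*(e_{1} e_{2})^2 + (\frac{6400}{2077})^2*(e_{1} e_{4})^2 + (\frac{960}{2077})^2*(e_{1} e_{5})^2 + (\frac{18169}{2077})^2*(e_{1} e_{6})^2 + (\frac{6400}{2077})^2*(e_{2} e_{4})^2 + (\frac{960}{2077})^2*(e_{2} e_{5})^2 + (-\frac{8281}{2077})^2*(e_{2} e_{6})^2 + (\frac{18400}{2077})^2*(e_{4} e_{6})^2 + (\frac{2760}{2077})^2*(e_{5} e_{6})^2 = \frac{84640000}{4313929}*(+1) + \frac{40960000}{4313929}*(+1) + \frac{921600}{4313929}*(+1) + \frac{330112561}{4313929}*(+1) + \frac{40960000}{4313929}*(-1) + \frac{921600}{4313929}*(-1) + \frac{68574961}{4313929}*(-1) + \frac{338560000}{4313929}*(-1) + \frac{7617600}{4313929}*(-1) = 0 (each basis 2-blade squares to minus the product of its generators' squares); cross terms between blades sharing an index anticommute and cancel; the commuting (index-disjoint) pairs give grade-4 terms 2*c*c'*(blade product), which cancel blade by blade — e_{1} e_{2} e_{4} e_{5}: -\frac{12288000}{4313929} + \frac{12288000}{4313929} = 0; e_{1} e_{2} e_{4} e_{6}: -\frac{338560000}{4313929} + \frac{105996800}{4313929} + \frac{232563200}{4313929} = 0; e_{1} e_{2} e_{5} e_{6}: -\frac{50784000}{4313929} + \frac{15899520}{4313929} + \frac{34884480}{4313929} = 0; e_{1} e_{4} e_{5} e_{6}: \frac{35328000}{4313929} - \frac{35328000}{4313929} = 0; e_{2} e_{4} e_{5} e_{6}: \frac{35328000}{4313929} - \frac{35328000}{4313929} = 0 — confirming B is simple. So B^2 = 0.
Answer: null-rotation, certificate B^2 = 0. One invariant decides it: the square 0 survives every conjugation, and its sign is exactly the classification.


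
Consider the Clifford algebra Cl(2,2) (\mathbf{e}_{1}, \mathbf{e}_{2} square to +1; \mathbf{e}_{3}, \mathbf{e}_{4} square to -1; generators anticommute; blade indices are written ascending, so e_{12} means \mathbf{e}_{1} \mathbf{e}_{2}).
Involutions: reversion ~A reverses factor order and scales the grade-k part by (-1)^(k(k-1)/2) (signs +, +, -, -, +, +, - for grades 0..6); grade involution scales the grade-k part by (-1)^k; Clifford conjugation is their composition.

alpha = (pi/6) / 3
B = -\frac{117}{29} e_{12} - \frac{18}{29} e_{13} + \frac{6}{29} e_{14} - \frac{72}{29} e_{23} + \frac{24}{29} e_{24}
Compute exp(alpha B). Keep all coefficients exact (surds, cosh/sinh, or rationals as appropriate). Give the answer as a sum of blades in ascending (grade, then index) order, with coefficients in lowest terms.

B^2 term by term: the squares give (-\frac{117}{29})^2*(e_{12})^2 + (-\frac{18}{29})^2*(e_{13})^2 + (\frac{6}{29})^2*(e_{14})^2 + (-\frac{72}{29})^2*(e_{23})^2 + (\frac{24}{29})^2*(e_{24})^2 = \frac{13689}{841}*(-1) + \frac{324}{841}*(+1) + \frac{36}{841}*(+1) + \frac{5184}{841}*(+1) + \frac{576}{841}*(+1) = -9 (each basis 2-blade squares to minus the product of its generators' squares); cross terms between blades sharing an index anticommute and cancel; the commuting (index-disjoint) pairs give grade-4 terms 2*c*c'*(blade product), which cancel blade by blade — e_{1234}: \frac{864}{841} - \frac{864}{841} = 0 — confirming B is simple. So B^2 = -9.
B^2 = -9 — the series telescopes trigonometrically here: l = 3, alpha*l = \frac{\pi}{6}, so exp(alpha B) = cos(\frac{\pi}{6}) + (sin(\frac{\pi}{6})/3)*B = \frac{\sqrt{3}}{2} + (\frac{1}{6})*B.
Answer: \frac{\sqrt{3}}{2} - \frac{39}{58} e_{12} - \frac{3}{29} e_{13} + \frac{1}{29} e_{14} - \frac{12}{29} e_{23} + \frac{4}{29} e_{24}


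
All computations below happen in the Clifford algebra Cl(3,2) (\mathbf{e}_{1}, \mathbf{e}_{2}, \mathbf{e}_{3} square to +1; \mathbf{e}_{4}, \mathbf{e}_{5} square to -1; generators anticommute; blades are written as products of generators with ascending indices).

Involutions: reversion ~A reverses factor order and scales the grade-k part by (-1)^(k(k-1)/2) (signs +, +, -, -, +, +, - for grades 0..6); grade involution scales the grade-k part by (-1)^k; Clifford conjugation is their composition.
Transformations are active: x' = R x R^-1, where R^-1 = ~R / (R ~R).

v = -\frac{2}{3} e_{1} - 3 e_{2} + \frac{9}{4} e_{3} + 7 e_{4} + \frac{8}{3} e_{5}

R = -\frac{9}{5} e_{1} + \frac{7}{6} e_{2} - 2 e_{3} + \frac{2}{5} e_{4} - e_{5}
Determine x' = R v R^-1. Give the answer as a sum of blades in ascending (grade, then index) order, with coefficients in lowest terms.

~R = -\frac{9}{5} e_{1} + \frac{7}{6} e_{2} - 2 e_{3} + \frac{2}{5} e_{4} - e_{5}, and R ~R = \frac{6697}{900}, so R^-1 = ~R / (\frac{6697}{900}).
R v = -\frac{104}{15} + \frac{278}{45} e_{1} e_{2} - \frac{323}{60} e_{1} e_{3} - \frac{37}{3} e_{1} e_{4} - \frac{82}{15} e_{1} e_{5} - \frac{27}{8} e_{2} e_{3} + \frac{281}{30} e_{2} e_{4} + \frac{1}{9} e_{2} e_{5} - \frac{149}{10} e_{3} e_{4} - \frac{37}{12} e_{3} e_{5} + \frac{121}{15} e_{4} e_{5}
Answer: \frac{80786}{20091} e_{1} + \frac{5531}{6697} e_{2} + \frac{39567}{26788} e_{3} - \frac{51871}{6697} e_{4} - \frac{16136}{20091} e_{5}


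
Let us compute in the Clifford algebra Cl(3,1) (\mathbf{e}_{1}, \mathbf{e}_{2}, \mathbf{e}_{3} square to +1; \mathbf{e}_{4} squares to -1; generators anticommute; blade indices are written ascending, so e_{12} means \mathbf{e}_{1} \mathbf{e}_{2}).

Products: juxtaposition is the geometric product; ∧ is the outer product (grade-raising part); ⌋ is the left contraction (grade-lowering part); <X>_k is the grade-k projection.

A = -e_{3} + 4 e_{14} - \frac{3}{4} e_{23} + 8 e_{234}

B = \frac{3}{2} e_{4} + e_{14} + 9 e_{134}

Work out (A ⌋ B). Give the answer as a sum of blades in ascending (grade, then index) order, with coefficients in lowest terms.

step 1: 4 - 36 e_{3} + 9 e_{14}
Answer: 4 - 36 e_{3} + 9 e_{14}


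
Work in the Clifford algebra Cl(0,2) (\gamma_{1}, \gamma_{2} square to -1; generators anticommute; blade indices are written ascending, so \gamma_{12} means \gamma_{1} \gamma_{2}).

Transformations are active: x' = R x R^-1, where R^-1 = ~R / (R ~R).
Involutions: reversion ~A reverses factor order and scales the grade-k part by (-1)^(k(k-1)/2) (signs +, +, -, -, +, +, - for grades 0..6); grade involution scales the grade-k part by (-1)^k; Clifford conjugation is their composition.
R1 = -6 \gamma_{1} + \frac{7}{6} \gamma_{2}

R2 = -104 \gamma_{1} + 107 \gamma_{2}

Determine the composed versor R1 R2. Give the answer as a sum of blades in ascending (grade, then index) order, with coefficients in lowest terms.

Distribute over the terms of R1 (each basis-blade product reordered to ascending indices, repeated generators contracted through their squares):
(-6 \gamma_{1}) R2 = -624 - 642 \gamma_{12}
(\frac{7}{6} \gamma_{2}) R2 = -\frac{749}{6} + \frac{364}{3} \gamma_{12}
Summing the partial products and collecting blades:
Answer: -\frac{4493}{6} - \frac{1562}{3} \gamma_{12}


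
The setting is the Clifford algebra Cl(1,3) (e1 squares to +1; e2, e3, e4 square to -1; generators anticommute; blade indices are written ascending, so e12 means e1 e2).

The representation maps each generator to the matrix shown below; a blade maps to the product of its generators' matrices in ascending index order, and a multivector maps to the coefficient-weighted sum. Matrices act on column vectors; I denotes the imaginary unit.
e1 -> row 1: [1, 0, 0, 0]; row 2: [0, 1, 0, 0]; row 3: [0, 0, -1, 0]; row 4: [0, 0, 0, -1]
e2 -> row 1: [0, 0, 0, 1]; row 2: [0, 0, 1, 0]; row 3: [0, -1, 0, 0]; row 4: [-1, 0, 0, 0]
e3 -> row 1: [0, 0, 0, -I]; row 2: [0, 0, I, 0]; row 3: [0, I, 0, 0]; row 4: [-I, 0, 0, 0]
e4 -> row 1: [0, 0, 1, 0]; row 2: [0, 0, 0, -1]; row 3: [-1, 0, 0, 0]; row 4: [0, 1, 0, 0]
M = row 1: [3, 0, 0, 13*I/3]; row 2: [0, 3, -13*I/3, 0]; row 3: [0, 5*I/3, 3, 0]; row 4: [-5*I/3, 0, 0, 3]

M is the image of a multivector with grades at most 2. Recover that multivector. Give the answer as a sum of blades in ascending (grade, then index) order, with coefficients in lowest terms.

Method: the blade images are trace-orthogonal — tr(rho(e_A) rho(e_B)^-1) = 4 if A = B and 0 otherwise — and rho(e_A)^-1 = (e_A)^2 * rho(e_A) with (e_A)^2 = +1 or -1, so the coefficient of e_A in the preimage is (e_A)^2 * tr(M rho(e_A))/4.
Nonzero projections over blades of grade <= 2: 1: (1)^2 = +1, tr(M 1) = 12, coefficient 3; e3: (e3)^2 = -1, tr(M rho(e3)) = 16/3, coefficient -4/3; e13: (e13)^2 = +1, tr(M rho(e13)) = -12, coefficient -3. Every other blade of grade <= 2 projects to 0.
Answer: 3 - 4/3*e3 - 3*e13


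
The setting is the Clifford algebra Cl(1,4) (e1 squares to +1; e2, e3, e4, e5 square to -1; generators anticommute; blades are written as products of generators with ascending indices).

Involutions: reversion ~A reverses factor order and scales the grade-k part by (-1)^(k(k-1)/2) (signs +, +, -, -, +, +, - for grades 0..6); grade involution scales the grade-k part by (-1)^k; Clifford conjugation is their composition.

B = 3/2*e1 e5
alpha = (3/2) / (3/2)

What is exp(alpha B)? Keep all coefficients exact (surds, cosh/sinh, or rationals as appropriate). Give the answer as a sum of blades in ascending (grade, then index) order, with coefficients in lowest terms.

B^2 = (3/2)^2*(e1 e5)^2 = 9/4*(+1) = 9/4 (a basis 2-blade squares to minus the product of its generators' squares).
B^2 = 9/4 — B^2 > 0, so the exponential closes hyperbolically: l = 3/2, alpha*l = 3/2, so exp(alpha B) = cosh(3/2) + (sinh(3/2)/(3/2))*B = cosh(3/2) + (2*sinh(3/2)/3)*B.
Answer: cosh(3/2) + sinh(3/2)*e1 e5


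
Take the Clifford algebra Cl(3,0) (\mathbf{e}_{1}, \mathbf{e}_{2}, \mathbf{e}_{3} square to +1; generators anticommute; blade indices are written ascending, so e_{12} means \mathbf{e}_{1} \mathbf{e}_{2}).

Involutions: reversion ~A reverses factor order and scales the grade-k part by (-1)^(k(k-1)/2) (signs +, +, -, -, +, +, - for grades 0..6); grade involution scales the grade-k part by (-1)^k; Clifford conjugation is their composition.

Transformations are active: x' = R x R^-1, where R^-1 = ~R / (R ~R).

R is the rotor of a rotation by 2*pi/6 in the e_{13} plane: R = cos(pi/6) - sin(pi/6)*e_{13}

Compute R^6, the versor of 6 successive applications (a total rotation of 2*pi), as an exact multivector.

Rotor phase runs at HALF the rotation angle; powers of one rotor simply add phase, so after 6 steps in e_{13} the phase is 6*pi/6 = \pi and R^6 = cos(\pi) - sin(\pi)*e_{13}.
cos(\pi) = -1 and sin(\pi) = 0, so R^6 = -1. The total rotation 2*pi is 1 full turn, so every vector returns to itself, yet the rotor is -1, on the OTHER sheet of the double cover (an odd number of 2*pi turns).
Answer: -1


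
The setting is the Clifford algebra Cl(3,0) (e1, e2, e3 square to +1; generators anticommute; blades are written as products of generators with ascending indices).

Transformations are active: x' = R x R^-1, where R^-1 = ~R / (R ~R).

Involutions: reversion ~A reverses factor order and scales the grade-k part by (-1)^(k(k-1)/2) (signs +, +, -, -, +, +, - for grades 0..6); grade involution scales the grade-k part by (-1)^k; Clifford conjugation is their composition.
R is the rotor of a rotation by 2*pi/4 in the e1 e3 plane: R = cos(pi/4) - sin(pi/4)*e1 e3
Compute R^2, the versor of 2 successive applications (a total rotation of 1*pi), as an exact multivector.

Half-angle bookkeeping: 2 applications in e1 e3 add up to rotor phase 2*pi/4 = pi/2, so R^2 = cos(pi/2) - sin(pi/2)*e1 e3.
cos(pi/2) = 0 and sin(pi/2) = 1, so R^2 = -e1 e3. The net rotation is 1*pi; the rotor keeps the half-angle phase exactly.
Answer: -e1 e3


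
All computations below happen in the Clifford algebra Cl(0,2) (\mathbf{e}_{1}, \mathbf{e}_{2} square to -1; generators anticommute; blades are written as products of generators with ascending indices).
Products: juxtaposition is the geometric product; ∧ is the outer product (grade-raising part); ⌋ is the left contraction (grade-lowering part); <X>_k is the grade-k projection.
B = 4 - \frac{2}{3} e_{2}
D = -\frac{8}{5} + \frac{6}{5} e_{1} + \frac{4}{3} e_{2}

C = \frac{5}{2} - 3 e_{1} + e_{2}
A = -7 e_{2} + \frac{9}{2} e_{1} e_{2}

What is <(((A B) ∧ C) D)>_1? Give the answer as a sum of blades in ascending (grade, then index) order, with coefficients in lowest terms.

step 1: -\frac{14}{3} + 3 e_{1} - 28 e_{2} + 18 e_{1} e_{2}
step 2: -\frac{35}{3} + \frac{43}{2} e_{1} - \frac{224}{3} e_{2} - 36 e_{1} e_{2}
step 3: \frac{4159}{45} - \frac{2}{5} e_{1} + \frac{2732}{45} e_{2} + \frac{2638}{15} e_{1} e_{2}
step 4: -\frac{2}{5} e_{1} + \frac{2732}{45} e_{2}
Answer: -\frac{2}{5} e_{1} + \frac{2732}{45} e_{2}


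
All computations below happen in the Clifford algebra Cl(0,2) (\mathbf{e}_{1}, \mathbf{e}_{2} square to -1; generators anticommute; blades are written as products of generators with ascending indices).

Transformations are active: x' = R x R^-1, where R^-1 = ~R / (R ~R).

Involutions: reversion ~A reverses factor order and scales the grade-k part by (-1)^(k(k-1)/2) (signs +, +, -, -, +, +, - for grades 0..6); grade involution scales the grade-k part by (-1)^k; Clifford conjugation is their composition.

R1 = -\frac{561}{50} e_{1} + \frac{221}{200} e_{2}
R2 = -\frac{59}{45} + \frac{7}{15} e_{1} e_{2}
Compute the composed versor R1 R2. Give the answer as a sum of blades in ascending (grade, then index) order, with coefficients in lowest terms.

Distribute over the terms of R1 (each basis-blade product reordered to ascending indices, repeated generators contracted through their squares):
(-\frac{561}{50} e_{1}) R2 = \frac{11033}{750} e_{1} + \frac{1309}{250} e_{2}
(\frac{221}{200} e_{2}) R2 = \frac{1547}{3000} e_{1} - \frac{13039}{9000} e_{2}
Summing the partial products and collecting blades:
Answer: \frac{45679}{3000} e_{1} + \frac{6817}{1800} e_{2}


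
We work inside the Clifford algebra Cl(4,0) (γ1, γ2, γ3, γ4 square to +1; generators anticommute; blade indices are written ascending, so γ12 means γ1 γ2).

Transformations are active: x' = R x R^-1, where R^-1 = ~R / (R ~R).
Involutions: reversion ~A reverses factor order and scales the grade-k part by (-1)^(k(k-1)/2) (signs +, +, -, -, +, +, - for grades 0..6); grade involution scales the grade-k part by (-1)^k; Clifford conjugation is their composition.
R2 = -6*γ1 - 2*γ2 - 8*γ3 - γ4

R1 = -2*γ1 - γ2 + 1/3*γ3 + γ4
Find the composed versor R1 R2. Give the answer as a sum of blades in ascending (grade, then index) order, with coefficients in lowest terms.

Distribute over the terms of R1 (each basis-blade product reordered to ascending indices, repeated generators contracted through their squares):
(-2*γ1) R2 = 12 + 4*γ12 + 16*γ13 + 2*γ14
(-γ2) R2 = 2 - 6*γ12 + 8*γ23 + γ24
(1/3*γ3) R2 = -8/3 + 2*γ13 + 2/3*γ23 - 1/3*γ34
(γ4) R2 = -1 + 6*γ14 + 2*γ24 + 8*γ34
Summing the partial products and collecting blades:
Answer: 31/3 - 2*γ12 + 18*γ13 + 8*γ14 + 26/3*γ23 + 3*γ24 + 23/3*γ34
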